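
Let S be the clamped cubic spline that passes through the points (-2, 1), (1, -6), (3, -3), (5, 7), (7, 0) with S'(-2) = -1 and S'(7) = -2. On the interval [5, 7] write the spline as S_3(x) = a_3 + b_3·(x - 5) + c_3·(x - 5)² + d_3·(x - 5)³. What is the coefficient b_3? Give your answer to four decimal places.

Write σ_i for S''(x_i). With h_i = 3, 2, 2, 2 and divided differences Δ_i = -7/3, 3/2, 5, -7/2, the continuity of S' gives the tridiagonal system
  3·σ_0 + 10·σ_1 + 2·σ_2 = 6(Δ_1 - Δ_0) = 23
  2·σ_1 + 8·σ_2 + 2·σ_3 = 6(Δ_2 - Δ_1) = 21
  2·σ_2 + 8·σ_3 + 2·σ_4 = 6(Δ_3 - Δ_2) = -51
Clamped end conditions give two more equations: 2h_0·σ_0 + h_0·σ_1 = 6(Δ_0 - S'(-2)) = -8 and h_3·σ_3 + 2h_3·σ_4 = 6(S'(7) - Δ_3) = 9.
Solving: σ_0 = -166/69, σ_1 = 148/69, σ_2 = 605/138, σ_3 = -1267/138, σ_4 = 472/69.
On [5, 7], with S_3(x) = a_3 + b_3·(x - 5) + c_3·(x - 5)² + d_3·(x - 5)³: c_3 = σ_3/2 = -1267/276, d_3 = (σ_4 - σ_3)/(6h_3) = 737/552, b_3 = Δ_3 - h_3(2σ_3 + σ_4)/6 = 47/138.

0.3406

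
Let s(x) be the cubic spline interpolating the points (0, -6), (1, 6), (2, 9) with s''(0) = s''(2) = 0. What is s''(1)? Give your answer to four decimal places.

With σ_i denoting the second derivative at x_i, h_i = 1, 1, and Δ_i = (y_(i+1) − y_i)/h_i = 12, 3:
  1·σ_0 + 4·σ_1 + 1·σ_2 = 6(Δ_1 - Δ_0) = -54
Natural end conditions: σ_0 = σ_2 = 0.
Solving: σ_0 = 0, σ_1 = -27/2, σ_2 = 0.

-13.5000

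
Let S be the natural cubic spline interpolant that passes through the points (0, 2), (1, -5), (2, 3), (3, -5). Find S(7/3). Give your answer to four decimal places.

2.2840

Write σ_i for S''(x_i). With h_i = 1, 1, 1 and divided differences Δ_i = -7, 8, -8, the continuity of S' gives the tridiagonal system
  1·σ_0 + 4·σ_1 + 1·σ_2 = 6(Δ_1 - Δ_0) = 90
  1·σ_1 + 4·σ_2 + 1·σ_3 = 6(Δ_2 - Δ_1) = -96
Natural end conditions: σ_0 = σ_3 = 0.
Forward elimination and back-substitution give σ_0 = 0, σ_1 = 152/5, σ_2 = -158/5, σ_3 = 0.
On [2, 3], S(x) = 3 + 38/15·(x - 2) - 79/5·(x - 2)² + 79/15·(x - 2)³.
With (x - 2) = 1/3: S(7/3) = 185/81.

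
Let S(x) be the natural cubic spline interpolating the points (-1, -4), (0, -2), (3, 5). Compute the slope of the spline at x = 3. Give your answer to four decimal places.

Write M_i for S''(x_i). With h_i = 1, 3 and divided differences Δ_i = 2, 7/3, the continuity of S' gives the tridiagonal system
  1·M_0 + 8·M_1 + 3·M_2 = 6(Δ_1 - Δ_0) = 2
Natural end conditions: M_0 = M_2 = 0.
Solving the tridiagonal system: M_0 = 0, M_1 = 1/4, M_2 = 0.
On [0, 3], S'(x) = b_1 + 2c_1·x + 3d_1·x² with b_1 = Δ_1 - h_1(2M_1 + M_2)/6 = 25/12, c_1 = M_1/2 = 1/8, d_1 = (M_2 - M_1)/(6h_1) = -1/72. So S'(3) = 59/24.

2.4583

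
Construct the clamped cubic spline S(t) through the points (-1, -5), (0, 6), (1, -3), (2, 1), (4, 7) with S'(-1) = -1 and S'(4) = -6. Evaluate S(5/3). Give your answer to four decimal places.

Write σ_i for S''(x_i). With h_i = 1, 1, 1, 2 and divided differences Δ_i = 11, -9, 4, 3, the continuity of S' gives the tridiagonal system
  1·σ_0 + 4·σ_1 + 1·σ_2 = 6(Δ_1 - Δ_0) = -120
  1·σ_1 + 4·σ_2 + 1·σ_3 = 6(Δ_2 - Δ_1) = 78
  1·σ_2 + 6·σ_3 + 2·σ_4 = 6(Δ_3 - Δ_2) = -6
Clamped end conditions give two more equations: 2h_0·σ_0 + h_0·σ_1 = 6(Δ_0 - S'(-1)) = 72 and h_3·σ_3 + 2h_3·σ_4 = 6(S'(4) - Δ_3) = -54.
Forward elimination and back-substitution give σ_0 = 2587/41, σ_1 = -2222/41, σ_2 = 1381/41, σ_3 = -104/41, σ_4 = -1003/82.
On [1, 2], S(t) = -3 - 279/41·(t - 1) + 1381/82·(t - 1)² - 495/82·(t - 1)³.
With (t - 1) = 2/3: S(5/3) = -679/369.

-1.8401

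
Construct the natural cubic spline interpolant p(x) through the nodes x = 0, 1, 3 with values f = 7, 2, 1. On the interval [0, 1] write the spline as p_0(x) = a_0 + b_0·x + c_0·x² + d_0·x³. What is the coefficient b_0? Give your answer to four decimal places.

Let m_i = p''(x_i). Step sizes h_i = 1, 2; slopes of the chords Δ_i = (y_(i+1) - y_i)/h_i = -5, -1/2.
  1·m_0 + 6·m_1 + 2·m_2 = 6(Δ_1 - Δ_0) = 27
Natural end conditions: m_0 = m_2 = 0.
Solving the tridiagonal system: m_0 = 0, m_1 = 9/2, m_2 = 0.
On [0, 1], with p_0(x) = a_0 + b_0·x + c_0·x² + d_0·x³: c_0 = m_0/2 = 0, d_0 = (m_1 - m_0)/(6h_0) = 3/4, b_0 = Δ_0 - h_0(2m_0 + m_1)/6 = -23/4.

-5.7500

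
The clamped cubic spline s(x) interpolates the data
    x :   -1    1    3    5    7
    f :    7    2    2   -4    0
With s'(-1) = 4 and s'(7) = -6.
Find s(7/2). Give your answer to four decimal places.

0.3937

Put m_i = s'' at the i-th knot. Here h = (2, 2, 2, 2) and Δ = (-5/2, 0, -3, 2), so the interior equations h_(i-1)·m_(i-1) + 2(h_(i-1)+h_i)·m_i + h_i·m_(i+1) = 6(Δ_i − Δ_(i-1)) read
  2·m_0 + 8·m_1 + 2·m_2 = 6(Δ_1 - Δ_0) = 15
  2·m_1 + 8·m_2 + 2·m_3 = 6(Δ_2 - Δ_1) = -18
  2·m_2 + 8·m_3 + 2·m_4 = 6(Δ_3 - Δ_2) = 30
Clamped end conditions give two more equations: 2h_0·m_0 + h_0·m_1 = 6(Δ_0 - s'(-1)) = -39 and h_3·m_3 + 2h_3·m_4 = 6(s'(7) - Δ_3) = -48.
Hence m_0 = -1469/112, m_1 = 377/56, m_2 = -101/16, m_3 = 533/56, m_4 = -1877/112.
On [3, 5], s(x) = 2 - 55/28·(x - 3) - 101/32·(x - 3)² + 591/448·(x - 3)³.
With (x - 3) = 1/2: s(7/2) = 1411/3584.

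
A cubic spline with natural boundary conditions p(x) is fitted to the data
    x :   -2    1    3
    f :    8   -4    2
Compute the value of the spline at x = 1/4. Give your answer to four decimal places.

With M_i denoting the second derivative at x_i, h_i = 3, 2, and Δ_i = (y_(i+1) − y_i)/h_i = -4, 3:
  3·M_0 + 10·M_1 + 2·M_2 = 6(Δ_1 - Δ_0) = 42
Natural end conditions: M_0 = M_2 = 0.
Solving: M_0 = 0, M_1 = 21/5, M_2 = 0.
On [-2, 1], p(x) = 8 - 61/10·(x + 2) + 0·(x + 2)² + 7/30·(x + 2)³.
With (x + 2) = 9/4: p(1/4) = -1963/640.

-3.0672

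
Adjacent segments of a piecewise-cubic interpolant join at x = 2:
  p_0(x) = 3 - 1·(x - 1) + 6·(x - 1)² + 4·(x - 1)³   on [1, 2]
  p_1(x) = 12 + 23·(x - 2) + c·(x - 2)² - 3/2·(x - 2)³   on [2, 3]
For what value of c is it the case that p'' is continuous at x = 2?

p_0''(x) = 12 + 24·(x - 1), so p_0''(2) = 36. On the right, p_1''(2) = 2c, so c = 18.

18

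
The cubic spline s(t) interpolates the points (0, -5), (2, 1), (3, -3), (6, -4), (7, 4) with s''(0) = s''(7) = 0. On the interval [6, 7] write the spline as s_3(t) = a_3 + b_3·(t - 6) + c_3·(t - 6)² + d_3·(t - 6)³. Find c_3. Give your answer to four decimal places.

Let M_i = s''(x_i). Step sizes h_i = 2, 1, 3, 1; slopes of the chords Δ_i = (y_(i+1) - y_i)/h_i = 3, -4, -1/3, 8.
  2·M_0 + 6·M_1 + 1·M_2 = 6(Δ_1 - Δ_0) = -42
  1·M_1 + 8·M_2 + 3·M_3 = 6(Δ_2 - Δ_1) = 22
  3·M_2 + 8·M_3 + 1·M_4 = 6(Δ_3 - Δ_2) = 50
Natural end conditions: M_0 = M_4 = 0.
Forward elimination and back-substitution give M_0 = 0, M_1 = -1168/161, M_2 = 246/161, M_3 = 914/161, M_4 = 0.
On [6, 7], with s_3(t) = a_3 + b_3·(t - 6) + c_3·(t - 6)² + d_3·(t - 6)³: c_3 = M_3/2 = 457/161, d_3 = (M_4 - M_3)/(6h_3) = -457/483, b_3 = Δ_3 - h_3(2M_3 + M_4)/6 = 2950/483.

2.8385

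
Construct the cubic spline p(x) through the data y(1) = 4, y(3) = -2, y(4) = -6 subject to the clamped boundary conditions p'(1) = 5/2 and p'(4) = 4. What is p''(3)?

-3

Let σ_i = p''(x_i). Step sizes h_i = 2, 1; slopes of the chords Δ_i = (y_(i+1) - y_i)/h_i = -3, -4.
  2·σ_0 + 6·σ_1 + 1·σ_2 = 6(Δ_1 - Δ_0) = -6
Clamped end conditions give two more equations: 2h_0·σ_0 + h_0·σ_1 = 6(Δ_0 - p'(1)) = -33 and h_1·σ_1 + 2h_1·σ_2 = 6(p'(4) - Δ_1) = 48.
Hence σ_0 = -27/4, σ_1 = -3, σ_2 = 51/2.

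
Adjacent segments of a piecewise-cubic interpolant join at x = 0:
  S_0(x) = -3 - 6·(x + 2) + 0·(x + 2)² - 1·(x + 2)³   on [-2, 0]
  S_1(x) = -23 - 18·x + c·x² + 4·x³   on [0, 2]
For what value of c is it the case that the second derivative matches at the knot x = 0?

S_0''(x) = 0 - 6·(x + 2), so S_0''(0) = -12. On the right, S_1''(0) = 2c, so c = -6.

-6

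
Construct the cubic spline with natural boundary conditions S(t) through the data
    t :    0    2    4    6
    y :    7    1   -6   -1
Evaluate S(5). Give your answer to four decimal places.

-4.7250

Put m_i = S'' at the i-th knot. Here h = (2, 2, 2) and Δ = (-3, -7/2, 5/2), so the interior equations h_(i-1)·m_(i-1) + 2(h_(i-1)+h_i)·m_i + h_i·m_(i+1) = 6(Δ_i − Δ_(i-1)) read
  2·m_0 + 8·m_1 + 2·m_2 = 6(Δ_1 - Δ_0) = -3
  2·m_1 + 8·m_2 + 2·m_3 = 6(Δ_2 - Δ_1) = 36
Natural end conditions: m_0 = m_3 = 0.
Solving: m_0 = 0, m_1 = -8/5, m_2 = 49/10, m_3 = 0.
On [4, 6], S(t) = -6 - 23/30·(t - 4) + 49/20·(t - 4)² - 49/120·(t - 4)³.
With (t - 4) = 1: S(5) = -189/40.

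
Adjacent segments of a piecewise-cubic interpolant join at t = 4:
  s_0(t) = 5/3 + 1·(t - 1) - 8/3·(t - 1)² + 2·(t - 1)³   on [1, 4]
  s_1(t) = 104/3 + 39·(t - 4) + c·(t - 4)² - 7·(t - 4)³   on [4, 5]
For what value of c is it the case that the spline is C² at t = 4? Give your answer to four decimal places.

s_0''(t) = -16/3 + 12·(t - 1), so s_0''(4) = 92/3. On the right, s_1''(4) = 2c, so c = 46/3.

15.3333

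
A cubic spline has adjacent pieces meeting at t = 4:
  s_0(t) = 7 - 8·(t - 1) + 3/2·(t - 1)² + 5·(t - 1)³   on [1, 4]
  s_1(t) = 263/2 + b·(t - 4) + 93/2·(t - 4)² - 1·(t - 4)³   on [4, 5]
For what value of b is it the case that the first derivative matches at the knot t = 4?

s_0'(t) = -8 + 3·(t - 1) + 15·(t - 1)², so s_0'(4) = 136. On the right, s_1'(4) = b, so b = 136.

136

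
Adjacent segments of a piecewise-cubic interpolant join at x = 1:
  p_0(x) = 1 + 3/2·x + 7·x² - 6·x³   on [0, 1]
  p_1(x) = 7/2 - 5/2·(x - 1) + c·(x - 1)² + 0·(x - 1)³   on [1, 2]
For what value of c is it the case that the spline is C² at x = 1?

-11

p_0''(x) = 14 - 36·x, so p_0''(1) = -22. On the right, p_1''(1) = 2c, so c = -11.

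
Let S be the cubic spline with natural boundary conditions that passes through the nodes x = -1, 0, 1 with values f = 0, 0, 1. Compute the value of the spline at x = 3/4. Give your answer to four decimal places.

0.6914

With M_i denoting the second derivative at x_i, h_i = 1, 1, and Δ_i = (y_(i+1) − y_i)/h_i = 0, 1:
  1·M_0 + 4·M_1 + 1·M_2 = 6(Δ_1 - Δ_0) = 6
Natural end conditions: M_0 = M_2 = 0.
Solving the tridiagonal system: M_0 = 0, M_1 = 3/2, M_2 = 0.
On [0, 1], S(x) = 0 + 1/2·x + 3/4·x² - 1/4·x³.
With x = 3/4: S(3/4) = 177/256.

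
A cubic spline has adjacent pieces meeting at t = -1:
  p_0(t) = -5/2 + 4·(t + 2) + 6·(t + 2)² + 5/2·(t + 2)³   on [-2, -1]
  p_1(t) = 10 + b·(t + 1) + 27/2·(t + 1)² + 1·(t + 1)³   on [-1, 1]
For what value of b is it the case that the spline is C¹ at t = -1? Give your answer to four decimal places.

23.5000

p_0'(t) = 4 + 12·(t + 2) + 15/2·(t + 2)², so p_0'(-1) = 47/2. On the right, p_1'(-1) = b, so b = 47/2.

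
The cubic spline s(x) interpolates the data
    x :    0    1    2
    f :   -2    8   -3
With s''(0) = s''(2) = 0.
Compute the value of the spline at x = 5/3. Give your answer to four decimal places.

2.2222

Write M_i for s''(x_i). With h_i = 1, 1 and divided differences Δ_i = 10, -11, the continuity of s' gives the tridiagonal system
  1·M_0 + 4·M_1 + 1·M_2 = 6(Δ_1 - Δ_0) = -126
Natural end conditions: M_0 = M_2 = 0.
Forward elimination and back-substitution give M_0 = 0, M_1 = -63/2, M_2 = 0.
On [1, 2], s(x) = 8 - 1/2·(x - 1) - 63/4·(x - 1)² + 21/4·(x - 1)³.
With (x - 1) = 2/3: s(5/3) = 20/9.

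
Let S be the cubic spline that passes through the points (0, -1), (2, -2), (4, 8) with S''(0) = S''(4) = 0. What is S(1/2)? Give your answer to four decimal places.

With m_i denoting the second derivative at x_i, h_i = 2, 2, and Δ_i = (y_(i+1) − y_i)/h_i = -1/2, 5:
  2·m_0 + 8·m_1 + 2·m_2 = 6(Δ_1 - Δ_0) = 33
Natural end conditions: m_0 = m_2 = 0.
Solving: m_0 = 0, m_1 = 33/8, m_2 = 0.
On [0, 2], S(t) = -1 - 15/8·t + 0·t² + 11/32·t³.
With t = 1/2: S(1/2) = -485/256.

-1.8945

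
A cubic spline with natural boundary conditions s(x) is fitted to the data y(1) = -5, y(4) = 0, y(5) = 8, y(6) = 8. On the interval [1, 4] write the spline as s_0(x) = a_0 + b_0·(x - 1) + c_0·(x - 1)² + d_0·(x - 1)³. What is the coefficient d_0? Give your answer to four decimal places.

0.3584

With M_i denoting the second derivative at x_i, h_i = 3, 1, 1, and Δ_i = (y_(i+1) − y_i)/h_i = 5/3, 8, 0:
  3·M_0 + 8·M_1 + 1·M_2 = 6(Δ_1 - Δ_0) = 38
  1·M_1 + 4·M_2 + 1·M_3 = 6(Δ_2 - Δ_1) = -48
Natural end conditions: M_0 = M_3 = 0.
Forward elimination and back-substitution give M_0 = 0, M_1 = 200/31, M_2 = -422/31, M_3 = 0.
On [1, 4], with s_0(x) = a_0 + b_0·(x - 1) + c_0·(x - 1)² + d_0·(x - 1)³: c_0 = M_0/2 = 0, d_0 = (M_1 - M_0)/(6h_0) = 100/279, b_0 = Δ_0 - h_0(2M_0 + M_1)/6 = -145/93.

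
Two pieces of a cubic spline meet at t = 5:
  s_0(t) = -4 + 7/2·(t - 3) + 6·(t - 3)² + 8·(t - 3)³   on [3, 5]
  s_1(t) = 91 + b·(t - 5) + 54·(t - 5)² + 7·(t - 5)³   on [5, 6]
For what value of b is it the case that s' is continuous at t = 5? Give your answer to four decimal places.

s_0'(t) = 7/2 + 12·(t - 3) + 24·(t - 3)², so s_0'(5) = 247/2. On the right, s_1'(5) = b, so b = 247/2.

123.5000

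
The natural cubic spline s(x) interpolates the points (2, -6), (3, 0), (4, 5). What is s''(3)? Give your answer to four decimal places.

Write M_i for s''(x_i). With h_i = 1, 1 and divided differences Δ_i = 6, 5, the continuity of s' gives the tridiagonal system
  1·M_0 + 4·M_1 + 1·M_2 = 6(Δ_1 - Δ_0) = -6
Natural end conditions: M_0 = M_2 = 0.
Hence M_0 = 0, M_1 = -3/2, M_2 = 0.

-1.5000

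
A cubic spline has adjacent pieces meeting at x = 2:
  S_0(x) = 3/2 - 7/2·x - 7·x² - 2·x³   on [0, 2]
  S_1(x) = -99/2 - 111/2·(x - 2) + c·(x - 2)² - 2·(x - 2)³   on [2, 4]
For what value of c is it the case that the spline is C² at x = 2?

-19

S_0''(x) = -14 - 12·x, so S_0''(2) = -38. On the right, S_1''(2) = 2c, so c = -19.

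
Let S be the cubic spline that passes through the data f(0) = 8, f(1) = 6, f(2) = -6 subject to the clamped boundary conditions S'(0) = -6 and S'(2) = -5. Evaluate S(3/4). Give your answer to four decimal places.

7.1211

Put M_i = S'' at the i-th knot. Here h = (1, 1) and Δ = (-2, -12), so the interior equations h_(i-1)·M_(i-1) + 2(h_(i-1)+h_i)·M_i + h_i·M_(i+1) = 6(Δ_i − Δ_(i-1)) read
  1·M_0 + 4·M_1 + 1·M_2 = 6(Δ_1 - Δ_0) = -60
Clamped end conditions give two more equations: 2h_0·M_0 + h_0·M_1 = 6(Δ_0 - S'(0)) = 24 and h_1·M_1 + 2h_1·M_2 = 6(S'(2) - Δ_1) = 42.
Forward elimination and back-substitution give M_0 = 55/2, M_1 = -31, M_2 = 73/2.
On [0, 1], S(x) = 8 - 6·x + 55/4·x² - 39/4·x³.
With x = 3/4: S(3/4) = 1823/256.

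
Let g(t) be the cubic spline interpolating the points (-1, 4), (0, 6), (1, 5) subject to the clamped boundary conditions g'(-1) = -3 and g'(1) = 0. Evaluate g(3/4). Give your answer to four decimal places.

With M_i denoting the second derivative at x_i, h_i = 1, 1, and Δ_i = (y_(i+1) − y_i)/h_i = 2, -1:
  1·M_0 + 4·M_1 + 1·M_2 = 6(Δ_1 - Δ_0) = -18
Clamped end conditions give two more equations: 2h_0·M_0 + h_0·M_1 = 6(Δ_0 - g'(-1)) = 30 and h_1·M_1 + 2h_1·M_2 = 6(g'(1) - Δ_1) = 6.
Solving the tridiagonal system: M_0 = 21, M_1 = -12, M_2 = 9.
On [0, 1], g(t) = 6 + 3/2·t - 6·t² + 7/2·t³.
With t = 3/4: g(3/4) = 669/128.

5.2266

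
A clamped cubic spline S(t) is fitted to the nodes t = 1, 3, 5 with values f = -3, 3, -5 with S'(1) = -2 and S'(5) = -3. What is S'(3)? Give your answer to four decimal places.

Put σ_i = S'' at the i-th knot. Here h = (2, 2) and Δ = (3, -4), so the interior equations h_(i-1)·σ_(i-1) + 2(h_(i-1)+h_i)·σ_i + h_i·σ_(i+1) = 6(Δ_i − Δ_(i-1)) read
  2·σ_0 + 8·σ_1 + 2·σ_2 = 6(Δ_1 - Δ_0) = -42
Clamped end conditions give two more equations: 2h_0·σ_0 + h_0·σ_1 = 6(Δ_0 - S'(1)) = 30 and h_1·σ_1 + 2h_1·σ_2 = 6(S'(5) - Δ_1) = 6.
Solving: σ_0 = 25/2, σ_1 = -10, σ_2 = 13/2.
On [3, 5], S'(t) = b_1 + 2c_1·(t - 3) + 3d_1·(t - 3)² with b_1 = Δ_1 - h_1(2σ_1 + σ_2)/6 = 1/2, c_1 = σ_1/2 = -5, d_1 = (σ_2 - σ_1)/(6h_1) = 11/8. So S'(3) = 1/2.

0.5000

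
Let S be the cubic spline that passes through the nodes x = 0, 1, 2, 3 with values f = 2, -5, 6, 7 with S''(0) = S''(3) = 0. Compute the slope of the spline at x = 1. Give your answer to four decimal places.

3.9333

Write m_i for S''(x_i). With h_i = 1, 1, 1 and divided differences Δ_i = -7, 11, 1, the continuity of S' gives the tridiagonal system
  1·m_0 + 4·m_1 + 1·m_2 = 6(Δ_1 - Δ_0) = 108
  1·m_1 + 4·m_2 + 1·m_3 = 6(Δ_2 - Δ_1) = -60
Natural end conditions: m_0 = m_3 = 0.
Solving: m_0 = 0, m_1 = 164/5, m_2 = -116/5, m_3 = 0.
On [1, 2], S'(x) = b_1 + 2c_1·(x - 1) + 3d_1·(x - 1)² with b_1 = Δ_1 - h_1(2m_1 + m_2)/6 = 59/15, c_1 = m_1/2 = 82/5, d_1 = (m_2 - m_1)/(6h_1) = -28/3. So S'(1) = 59/15.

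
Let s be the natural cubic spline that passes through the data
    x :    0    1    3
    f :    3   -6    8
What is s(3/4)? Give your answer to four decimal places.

-4.6250

With M_i denoting the second derivative at x_i, h_i = 1, 2, and Δ_i = (y_(i+1) − y_i)/h_i = -9, 7:
  1·M_0 + 6·M_1 + 2·M_2 = 6(Δ_1 - Δ_0) = 96
Natural end conditions: M_0 = M_2 = 0.
Solving: M_0 = 0, M_1 = 16, M_2 = 0.
On [0, 1], s(x) = 3 - 35/3·x + 0·x² + 8/3·x³.
With x = 3/4: s(3/4) = -37/8.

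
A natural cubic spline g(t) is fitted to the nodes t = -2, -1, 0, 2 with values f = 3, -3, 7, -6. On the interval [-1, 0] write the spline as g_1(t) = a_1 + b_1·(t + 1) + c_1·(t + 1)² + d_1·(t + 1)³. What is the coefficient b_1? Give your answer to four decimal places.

3.7826

Let M_i = g''(x_i). Step sizes h_i = 1, 1, 2; slopes of the chords Δ_i = (y_(i+1) - y_i)/h_i = -6, 10, -13/2.
  1·M_0 + 4·M_1 + 1·M_2 = 6(Δ_1 - Δ_0) = 96
  1·M_1 + 6·M_2 + 2·M_3 = 6(Δ_2 - Δ_1) = -99
Natural end conditions: M_0 = M_3 = 0.
Forward elimination and back-substitution give M_0 = 0, M_1 = 675/23, M_2 = -492/23, M_3 = 0.
On [-1, 0], with g_1(t) = a_1 + b_1·(t + 1) + c_1·(t + 1)² + d_1·(t + 1)³: c_1 = M_1/2 = 675/46, d_1 = (M_2 - M_1)/(6h_1) = -389/46, b_1 = Δ_1 - h_1(2M_1 + M_2)/6 = 87/23.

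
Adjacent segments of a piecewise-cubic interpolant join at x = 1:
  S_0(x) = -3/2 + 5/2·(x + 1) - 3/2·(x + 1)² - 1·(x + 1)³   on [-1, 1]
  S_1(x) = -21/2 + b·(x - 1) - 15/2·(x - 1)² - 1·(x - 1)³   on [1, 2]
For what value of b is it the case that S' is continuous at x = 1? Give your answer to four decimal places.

S_0'(x) = 5/2 - 3·(x + 1) - 3·(x + 1)², so S_0'(1) = -31/2. On the right, S_1'(1) = b, so b = -31/2.

-15.5000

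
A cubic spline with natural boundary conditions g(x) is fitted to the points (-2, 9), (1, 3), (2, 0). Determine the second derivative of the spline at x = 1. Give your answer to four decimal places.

-0.7500

With m_i denoting the second derivative at x_i, h_i = 3, 1, and Δ_i = (y_(i+1) − y_i)/h_i = -2, -3:
  3·m_0 + 8·m_1 + 1·m_2 = 6(Δ_1 - Δ_0) = -6
Natural end conditions: m_0 = m_2 = 0.
Solving the tridiagonal system: m_0 = 0, m_1 = -3/4, m_2 = 0.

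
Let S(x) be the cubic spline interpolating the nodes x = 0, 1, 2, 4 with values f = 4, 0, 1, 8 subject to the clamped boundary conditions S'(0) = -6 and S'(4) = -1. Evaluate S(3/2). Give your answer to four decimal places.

-0.1335

Put M_i = S'' at the i-th knot. Here h = (1, 1, 2) and Δ = (-4, 1, 7/2), so the interior equations h_(i-1)·M_(i-1) + 2(h_(i-1)+h_i)·M_i + h_i·M_(i+1) = 6(Δ_i − Δ_(i-1)) read
  1·M_0 + 4·M_1 + 1·M_2 = 6(Δ_1 - Δ_0) = 30
  1·M_1 + 6·M_2 + 2·M_3 = 6(Δ_2 - Δ_1) = 15
Clamped end conditions give two more equations: 2h_0·M_0 + h_0·M_1 = 6(Δ_0 - S'(0)) = 12 and h_2·M_2 + 2h_2·M_3 = 6(S'(4) - Δ_2) = -27.
Solving: M_0 = 71/22, M_1 = 61/11, M_2 = 101/22, M_3 = -199/22.
On [1, 2], S(x) = 0 - 71/44·(x - 1) + 61/22·(x - 1)² - 7/44·(x - 1)³.
With (x - 1) = 1/2: S(3/2) = -47/352.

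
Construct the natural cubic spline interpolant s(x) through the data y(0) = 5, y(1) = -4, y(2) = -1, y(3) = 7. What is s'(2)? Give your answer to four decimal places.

6.9333

Let σ_i = s''(x_i). Step sizes h_i = 1, 1, 1; slopes of the chords Δ_i = (y_(i+1) - y_i)/h_i = -9, 3, 8.
  1·σ_0 + 4·σ_1 + 1·σ_2 = 6(Δ_1 - Δ_0) = 72
  1·σ_1 + 4·σ_2 + 1·σ_3 = 6(Δ_2 - Δ_1) = 30
Natural end conditions: σ_0 = σ_3 = 0.
Hence σ_0 = 0, σ_1 = 86/5, σ_2 = 16/5, σ_3 = 0.
On [2, 3], s'(x) = b_2 + 2c_2·(x - 2) + 3d_2·(x - 2)² with b_2 = Δ_2 - h_2(2σ_2 + σ_3)/6 = 104/15, c_2 = σ_2/2 = 8/5, d_2 = (σ_3 - σ_2)/(6h_2) = -8/15. So s'(2) = 104/15.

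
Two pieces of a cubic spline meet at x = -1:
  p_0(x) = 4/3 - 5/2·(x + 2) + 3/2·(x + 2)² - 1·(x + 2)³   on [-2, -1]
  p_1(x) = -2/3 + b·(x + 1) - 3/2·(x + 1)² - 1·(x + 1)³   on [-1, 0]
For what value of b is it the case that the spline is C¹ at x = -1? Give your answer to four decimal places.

-2.5000

p_0'(x) = -5/2 + 3·(x + 2) - 3·(x + 2)², so p_0'(-1) = -5/2. On the right, p_1'(-1) = b, so b = -5/2.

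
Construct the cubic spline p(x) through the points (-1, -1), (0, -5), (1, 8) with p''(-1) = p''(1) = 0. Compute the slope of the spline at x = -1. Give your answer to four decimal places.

-8.2500

Put M_i = p'' at the i-th knot. Here h = (1, 1) and Δ = (-4, 13), so the interior equations h_(i-1)·M_(i-1) + 2(h_(i-1)+h_i)·M_i + h_i·M_(i+1) = 6(Δ_i − Δ_(i-1)) read
  1·M_0 + 4·M_1 + 1·M_2 = 6(Δ_1 - Δ_0) = 102
Natural end conditions: M_0 = M_2 = 0.
Hence M_0 = 0, M_1 = 51/2, M_2 = 0.
On [-1, 0], p'(x) = b_0 + 2c_0·(x + 1) + 3d_0·(x + 1)² with b_0 = Δ_0 - h_0(2M_0 + M_1)/6 = -33/4, c_0 = M_0/2 = 0, d_0 = (M_1 - M_0)/(6h_0) = 17/4. So p'(-1) = -33/4.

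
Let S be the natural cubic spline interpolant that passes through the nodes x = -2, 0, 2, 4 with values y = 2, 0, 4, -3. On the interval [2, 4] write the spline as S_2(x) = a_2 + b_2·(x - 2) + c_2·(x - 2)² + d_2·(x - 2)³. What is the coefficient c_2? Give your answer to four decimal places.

-2.5000

With σ_i denoting the second derivative at x_i, h_i = 2, 2, 2, and Δ_i = (y_(i+1) − y_i)/h_i = -1, 2, -7/2:
  2·σ_0 + 8·σ_1 + 2·σ_2 = 6(Δ_1 - Δ_0) = 18
  2·σ_1 + 8·σ_2 + 2·σ_3 = 6(Δ_2 - Δ_1) = -33
Natural end conditions: σ_0 = σ_3 = 0.
Solving: σ_0 = 0, σ_1 = 7/2, σ_2 = -5, σ_3 = 0.
On [2, 4], with S_2(x) = a_2 + b_2·(x - 2) + c_2·(x - 2)² + d_2·(x - 2)³: c_2 = σ_2/2 = -5/2, d_2 = (σ_3 - σ_2)/(6h_2) = 5/12, b_2 = Δ_2 - h_2(2σ_2 + σ_3)/6 = -1/6.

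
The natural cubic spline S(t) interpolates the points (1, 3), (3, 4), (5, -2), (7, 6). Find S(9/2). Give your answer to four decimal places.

Write σ_i for S''(x_i). With h_i = 2, 2, 2 and divided differences Δ_i = 1/2, -3, 4, the continuity of S' gives the tridiagonal system
  2·σ_0 + 8·σ_1 + 2·σ_2 = 6(Δ_1 - Δ_0) = -21
  2·σ_1 + 8·σ_2 + 2·σ_3 = 6(Δ_2 - Δ_1) = 42
Natural end conditions: σ_0 = σ_3 = 0.
Solving: σ_0 = 0, σ_1 = -21/5, σ_2 = 63/10, σ_3 = 0.
On [3, 5], S(t) = 4 - 23/10·(t - 3) - 21/10·(t - 3)² + 7/8·(t - 3)³.
With (t - 3) = 3/2: S(9/2) = -391/320.

-1.2219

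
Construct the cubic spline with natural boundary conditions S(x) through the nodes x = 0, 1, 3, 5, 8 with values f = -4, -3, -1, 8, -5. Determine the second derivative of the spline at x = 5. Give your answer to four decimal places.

Let σ_i = S''(x_i). Step sizes h_i = 1, 2, 2, 3; slopes of the chords Δ_i = (y_(i+1) - y_i)/h_i = 1, 1, 9/2, -13/3.
  1·σ_0 + 6·σ_1 + 2·σ_2 = 6(Δ_1 - Δ_0) = 0
  2·σ_1 + 8·σ_2 + 2·σ_3 = 6(Δ_2 - Δ_1) = 21
  2·σ_2 + 10·σ_3 + 3·σ_4 = 6(Δ_3 - Δ_2) = -53
Natural end conditions: σ_0 = σ_4 = 0.
Forward elimination and back-substitution give σ_0 = 0, σ_1 = -79/52, σ_2 = 237/52, σ_3 = -323/52, σ_4 = 0.

-6.2115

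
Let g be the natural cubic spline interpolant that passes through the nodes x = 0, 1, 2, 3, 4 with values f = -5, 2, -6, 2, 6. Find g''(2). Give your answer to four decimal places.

35.5714

Put M_i = g'' at the i-th knot. Here h = (1, 1, 1, 1) and Δ = (7, -8, 8, 4), so the interior equations h_(i-1)·M_(i-1) + 2(h_(i-1)+h_i)·M_i + h_i·M_(i+1) = 6(Δ_i − Δ_(i-1)) read
  1·M_0 + 4·M_1 + 1·M_2 = 6(Δ_1 - Δ_0) = -90
  1·M_1 + 4·M_2 + 1·M_3 = 6(Δ_2 - Δ_1) = 96
  1·M_2 + 4·M_3 + 1·M_4 = 6(Δ_3 - Δ_2) = -24
Natural end conditions: M_0 = M_4 = 0.
Solving the tridiagonal system: M_0 = 0, M_1 = -879/28, M_2 = 249/7, M_3 = -417/28, M_4 = 0.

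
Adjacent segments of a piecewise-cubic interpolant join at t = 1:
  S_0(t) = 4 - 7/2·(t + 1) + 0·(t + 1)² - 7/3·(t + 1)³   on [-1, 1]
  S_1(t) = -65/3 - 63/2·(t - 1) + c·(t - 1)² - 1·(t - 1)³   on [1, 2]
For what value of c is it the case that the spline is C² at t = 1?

S_0''(t) = 0 - 14·(t + 1), so S_0''(1) = -28. On the right, S_1''(1) = 2c, so c = -14.

-14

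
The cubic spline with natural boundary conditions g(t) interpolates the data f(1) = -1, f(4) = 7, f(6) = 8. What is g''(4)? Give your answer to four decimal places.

-1.3000

Let m_i = g''(x_i). Step sizes h_i = 3, 2; slopes of the chords Δ_i = (y_(i+1) - y_i)/h_i = 8/3, 1/2.
  3·m_0 + 10·m_1 + 2·m_2 = 6(Δ_1 - Δ_0) = -13
Natural end conditions: m_0 = m_2 = 0.
Hence m_0 = 0, m_1 = -13/10, m_2 = 0.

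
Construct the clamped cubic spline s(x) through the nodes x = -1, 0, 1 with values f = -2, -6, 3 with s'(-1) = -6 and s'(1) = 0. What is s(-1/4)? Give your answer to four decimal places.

With m_i denoting the second derivative at x_i, h_i = 1, 1, and Δ_i = (y_(i+1) − y_i)/h_i = -4, 9:
  1·m_0 + 4·m_1 + 1·m_2 = 6(Δ_1 - Δ_0) = 78
Clamped end conditions give two more equations: 2h_0·m_0 + h_0·m_1 = 6(Δ_0 - s'(-1)) = 12 and h_1·m_1 + 2h_1·m_2 = 6(s'(1) - Δ_1) = -54.
Solving: m_0 = -21/2, m_1 = 33, m_2 = -87/2.
On [-1, 0], s(x) = -2 - 6·(x + 1) - 21/4·(x + 1)² + 29/4·(x + 1)³.
With (x + 1) = 3/4: s(-1/4) = -1637/256.

-6.3945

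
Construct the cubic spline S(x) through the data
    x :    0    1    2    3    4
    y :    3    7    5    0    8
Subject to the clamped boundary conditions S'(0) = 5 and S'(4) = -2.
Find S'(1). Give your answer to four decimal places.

1.9643

With m_i denoting the second derivative at x_i, h_i = 1, 1, 1, 1, and Δ_i = (y_(i+1) − y_i)/h_i = 4, -2, -5, 8:
  1·m_0 + 4·m_1 + 1·m_2 = 6(Δ_1 - Δ_0) = -36
  1·m_1 + 4·m_2 + 1·m_3 = 6(Δ_2 - Δ_1) = -18
  1·m_2 + 4·m_3 + 1·m_4 = 6(Δ_3 - Δ_2) = 78
Clamped end conditions give two more equations: 2h_0·m_0 + h_0·m_1 = 6(Δ_0 - S'(0)) = -6 and h_3·m_3 + 2h_3·m_4 = 6(S'(4) - Δ_3) = -60.
Solving the tridiagonal system: m_0 = 1/14, m_1 = -43/7, m_2 = -23/2, m_3 = 239/7, m_4 = -659/14.
On [1, 2], S'(x) = b_1 + 2c_1·(x - 1) + 3d_1·(x - 1)² with b_1 = Δ_1 - h_1(2m_1 + m_2)/6 = 55/28, c_1 = m_1/2 = -43/14, d_1 = (m_2 - m_1)/(6h_1) = -25/28. So S'(1) = 55/28.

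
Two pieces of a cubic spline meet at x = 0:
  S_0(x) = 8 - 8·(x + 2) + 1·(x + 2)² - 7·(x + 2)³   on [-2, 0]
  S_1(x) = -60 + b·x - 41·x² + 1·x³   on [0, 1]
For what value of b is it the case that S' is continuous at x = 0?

-88

S_0'(x) = -8 + 2·(x + 2) - 21·(x + 2)², so S_0'(0) = -88. On the right, S_1'(0) = b, so b = -88.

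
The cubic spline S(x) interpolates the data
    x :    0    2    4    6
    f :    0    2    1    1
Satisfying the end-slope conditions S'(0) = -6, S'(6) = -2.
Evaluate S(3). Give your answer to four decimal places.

Write σ_i for S''(x_i). With h_i = 2, 2, 2 and divided differences Δ_i = 1, -1/2, 0, the continuity of S' gives the tridiagonal system
  2·σ_0 + 8·σ_1 + 2·σ_2 = 6(Δ_1 - Δ_0) = -9
  2·σ_1 + 8·σ_2 + 2·σ_3 = 6(Δ_2 - Δ_1) = 3
Clamped end conditions give two more equations: 2h_0·σ_0 + h_0·σ_1 = 6(Δ_0 - S'(0)) = 42 and h_2·σ_2 + 2h_2·σ_3 = 6(S'(6) - Δ_2) = -12.
Hence σ_0 = 391/30, σ_1 = -76/15, σ_2 = 41/15, σ_3 = -131/30.
On [2, 4], S(x) = 2 + 59/30·(x - 2) - 38/15·(x - 2)² + 13/20·(x - 2)³.
With (x - 2) = 1: S(3) = 25/12.

2.0833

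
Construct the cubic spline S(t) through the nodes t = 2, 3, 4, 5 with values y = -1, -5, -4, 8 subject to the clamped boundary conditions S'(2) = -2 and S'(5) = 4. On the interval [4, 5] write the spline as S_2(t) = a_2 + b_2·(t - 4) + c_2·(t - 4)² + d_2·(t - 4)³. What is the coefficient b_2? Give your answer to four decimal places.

9.8000

Put M_i = S'' at the i-th knot. Here h = (1, 1, 1) and Δ = (-4, 1, 12), so the interior equations h_(i-1)·M_(i-1) + 2(h_(i-1)+h_i)·M_i + h_i·M_(i+1) = 6(Δ_i − Δ_(i-1)) read
  1·M_0 + 4·M_1 + 1·M_2 = 6(Δ_1 - Δ_0) = 30
  1·M_1 + 4·M_2 + 1·M_3 = 6(Δ_2 - Δ_1) = 66
Clamped end conditions give two more equations: 2h_0·M_0 + h_0·M_1 = 6(Δ_0 - S'(2)) = -12 and h_2·M_2 + 2h_2·M_3 = 6(S'(5) - Δ_2) = -48.
Solving: M_0 = -38/5, M_1 = 16/5, M_2 = 124/5, M_3 = -182/5.
On [4, 5], with S_2(t) = a_2 + b_2·(t - 4) + c_2·(t - 4)² + d_2·(t - 4)³: c_2 = M_2/2 = 62/5, d_2 = (M_3 - M_2)/(6h_2) = -51/5, b_2 = Δ_2 - h_2(2M_2 + M_3)/6 = 49/5.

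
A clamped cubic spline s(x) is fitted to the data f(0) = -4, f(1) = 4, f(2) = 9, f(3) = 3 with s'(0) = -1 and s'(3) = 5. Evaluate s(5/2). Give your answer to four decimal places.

Let M_i = s''(x_i). Step sizes h_i = 1, 1, 1; slopes of the chords Δ_i = (y_(i+1) - y_i)/h_i = 8, 5, -6.
  1·M_0 + 4·M_1 + 1·M_2 = 6(Δ_1 - Δ_0) = -18
  1·M_1 + 4·M_2 + 1·M_3 = 6(Δ_2 - Δ_1) = -66
Clamped end conditions give two more equations: 2h_0·M_0 + h_0·M_1 = 6(Δ_0 - s'(0)) = 54 and h_2·M_2 + 2h_2·M_3 = 6(s'(3) - Δ_2) = 66.
Solving the tridiagonal system: M_0 = 148/5, M_1 = -26/5, M_2 = -134/5, M_3 = 232/5.
On [2, 3], s(x) = 9 - 24/5·(x - 2) - 67/5·(x - 2)² + 61/5·(x - 2)³.
With (x - 2) = 1/2: s(5/2) = 191/40.

4.7750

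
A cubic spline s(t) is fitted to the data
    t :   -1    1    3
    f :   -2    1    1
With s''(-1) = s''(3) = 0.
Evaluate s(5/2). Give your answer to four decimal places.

1.1758

With M_i denoting the second derivative at x_i, h_i = 2, 2, and Δ_i = (y_(i+1) − y_i)/h_i = 3/2, 0:
  2·M_0 + 8·M_1 + 2·M_2 = 6(Δ_1 - Δ_0) = -9
Natural end conditions: M_0 = M_2 = 0.
Solving: M_0 = 0, M_1 = -9/8, M_2 = 0.
On [1, 3], s(t) = 1 + 3/4·(t - 1) - 9/16·(t - 1)² + 3/32·(t - 1)³.
With (t - 1) = 3/2: s(5/2) = 301/256.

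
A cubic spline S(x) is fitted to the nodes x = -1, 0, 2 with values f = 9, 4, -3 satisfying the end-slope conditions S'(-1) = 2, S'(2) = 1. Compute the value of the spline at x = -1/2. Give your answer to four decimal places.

With m_i denoting the second derivative at x_i, h_i = 1, 2, and Δ_i = (y_(i+1) − y_i)/h_i = -5, -7/2:
  1·m_0 + 6·m_1 + 2·m_2 = 6(Δ_1 - Δ_0) = 9
Clamped end conditions give two more equations: 2h_0·m_0 + h_0·m_1 = 6(Δ_0 - S'(-1)) = -42 and h_1·m_1 + 2h_1·m_2 = 6(S'(2) - Δ_1) = 27.
Forward elimination and back-substitution give m_0 = -137/6, m_1 = 11/3, m_2 = 59/12.
On [-1, 0], S(x) = 9 + 2·(x + 1) - 137/12·(x + 1)² + 53/12·(x + 1)³.
With (x + 1) = 1/2: S(-1/2) = 739/96.

7.6979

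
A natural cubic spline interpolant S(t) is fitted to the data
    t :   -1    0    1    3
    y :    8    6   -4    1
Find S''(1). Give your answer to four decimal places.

15.1304

With M_i denoting the second derivative at x_i, h_i = 1, 1, 2, and Δ_i = (y_(i+1) − y_i)/h_i = -2, -10, 5/2:
  1·M_0 + 4·M_1 + 1·M_2 = 6(Δ_1 - Δ_0) = -48
  1·M_1 + 6·M_2 + 2·M_3 = 6(Δ_2 - Δ_1) = 75
Natural end conditions: M_0 = M_3 = 0.
Forward elimination and back-substitution give M_0 = 0, M_1 = -363/23, M_2 = 348/23, M_3 = 0.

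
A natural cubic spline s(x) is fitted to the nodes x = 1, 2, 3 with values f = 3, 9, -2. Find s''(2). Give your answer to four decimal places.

-25.5000

Write m_i for s''(x_i). With h_i = 1, 1 and divided differences Δ_i = 6, -11, the continuity of s' gives the tridiagonal system
  1·m_0 + 4·m_1 + 1·m_2 = 6(Δ_1 - Δ_0) = -102
Natural end conditions: m_0 = m_2 = 0.
Forward elimination and back-substitution give m_0 = 0, m_1 = -51/2, m_2 = 0.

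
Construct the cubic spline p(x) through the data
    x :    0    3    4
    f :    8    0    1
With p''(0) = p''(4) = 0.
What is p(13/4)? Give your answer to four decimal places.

With m_i denoting the second derivative at x_i, h_i = 3, 1, and Δ_i = (y_(i+1) − y_i)/h_i = -8/3, 1:
  3·m_0 + 8·m_1 + 1·m_2 = 6(Δ_1 - Δ_0) = 22
Natural end conditions: m_0 = m_2 = 0.
Hence m_0 = 0, m_1 = 11/4, m_2 = 0.
On [3, 4], p(x) = 0 + 1/12·(x - 3) + 11/8·(x - 3)² - 11/24·(x - 3)³.
With (x - 3) = 1/4: p(13/4) = 51/512.

0.0996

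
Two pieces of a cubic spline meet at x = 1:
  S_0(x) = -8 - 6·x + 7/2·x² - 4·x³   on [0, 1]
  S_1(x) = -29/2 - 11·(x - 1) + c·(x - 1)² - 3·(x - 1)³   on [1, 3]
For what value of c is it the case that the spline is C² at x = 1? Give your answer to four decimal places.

-8.5000

S_0''(x) = 7 - 24·x, so S_0''(1) = -17. On the right, S_1''(1) = 2c, so c = -17/2.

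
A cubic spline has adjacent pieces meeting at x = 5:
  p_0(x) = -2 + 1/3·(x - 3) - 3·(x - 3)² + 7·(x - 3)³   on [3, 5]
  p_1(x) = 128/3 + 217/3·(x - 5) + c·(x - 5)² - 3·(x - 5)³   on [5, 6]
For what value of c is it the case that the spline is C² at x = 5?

39

p_0''(x) = -6 + 42·(x - 3), so p_0''(5) = 78. On the right, p_1''(5) = 2c, so c = 39.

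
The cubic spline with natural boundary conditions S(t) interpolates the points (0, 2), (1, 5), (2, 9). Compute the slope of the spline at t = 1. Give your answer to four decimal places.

Write M_i for S''(x_i). With h_i = 1, 1 and divided differences Δ_i = 3, 4, the continuity of S' gives the tridiagonal system
  1·M_0 + 4·M_1 + 1·M_2 = 6(Δ_1 - Δ_0) = 6
Natural end conditions: M_0 = M_2 = 0.
Forward elimination and back-substitution give M_0 = 0, M_1 = 3/2, M_2 = 0.
On [1, 2], S'(t) = b_1 + 2c_1·(t - 1) + 3d_1·(t - 1)² with b_1 = Δ_1 - h_1(2M_1 + M_2)/6 = 7/2, c_1 = M_1/2 = 3/4, d_1 = (M_2 - M_1)/(6h_1) = -1/4. So S'(1) = 7/2.

3.5000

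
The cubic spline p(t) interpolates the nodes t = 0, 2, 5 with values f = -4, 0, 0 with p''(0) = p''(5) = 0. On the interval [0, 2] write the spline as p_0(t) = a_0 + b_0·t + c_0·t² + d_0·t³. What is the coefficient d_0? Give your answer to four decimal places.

Put M_i = p'' at the i-th knot. Here h = (2, 3) and Δ = (2, 0), so the interior equations h_(i-1)·M_(i-1) + 2(h_(i-1)+h_i)·M_i + h_i·M_(i+1) = 6(Δ_i − Δ_(i-1)) read
  2·M_0 + 10·M_1 + 3·M_2 = 6(Δ_1 - Δ_0) = -12
Natural end conditions: M_0 = M_2 = 0.
Solving the tridiagonal system: M_0 = 0, M_1 = -6/5, M_2 = 0.
On [0, 2], with p_0(t) = a_0 + b_0·t + c_0·t² + d_0·t³: c_0 = M_0/2 = 0, d_0 = (M_1 - M_0)/(6h_0) = -1/10, b_0 = Δ_0 - h_0(2M_0 + M_1)/6 = 12/5.

-0.1000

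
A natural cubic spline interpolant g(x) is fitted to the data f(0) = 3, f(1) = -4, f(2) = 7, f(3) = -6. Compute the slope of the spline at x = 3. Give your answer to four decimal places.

With M_i denoting the second derivative at x_i, h_i = 1, 1, 1, and Δ_i = (y_(i+1) − y_i)/h_i = -7, 11, -13:
  1·M_0 + 4·M_1 + 1·M_2 = 6(Δ_1 - Δ_0) = 108
  1·M_1 + 4·M_2 + 1·M_3 = 6(Δ_2 - Δ_1) = -144
Natural end conditions: M_0 = M_3 = 0.
Solving: M_0 = 0, M_1 = 192/5, M_2 = -228/5, M_3 = 0.
On [2, 3], g'(x) = b_2 + 2c_2·(x - 2) + 3d_2·(x - 2)² with b_2 = Δ_2 - h_2(2M_2 + M_3)/6 = 11/5, c_2 = M_2/2 = -114/5, d_2 = (M_3 - M_2)/(6h_2) = 38/5. So g'(3) = -103/5.

-20.6000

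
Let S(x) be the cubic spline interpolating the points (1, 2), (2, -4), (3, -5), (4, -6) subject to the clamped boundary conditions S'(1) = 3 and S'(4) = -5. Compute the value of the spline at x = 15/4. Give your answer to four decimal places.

-5.0781

Put m_i = S'' at the i-th knot. Here h = (1, 1, 1) and Δ = (-6, -1, -1), so the interior equations h_(i-1)·m_(i-1) + 2(h_(i-1)+h_i)·m_i + h_i·m_(i+1) = 6(Δ_i − Δ_(i-1)) read
  1·m_0 + 4·m_1 + 1·m_2 = 6(Δ_1 - Δ_0) = 30
  1·m_1 + 4·m_2 + 1·m_3 = 6(Δ_2 - Δ_1) = 0
Clamped end conditions give two more equations: 2h_0·m_0 + h_0·m_1 = 6(Δ_0 - S'(1)) = -54 and h_2·m_2 + 2h_2·m_3 = 6(S'(4) - Δ_2) = -24.
Solving: m_0 = -106/3, m_1 = 50/3, m_2 = -4/3, m_3 = -34/3.
On [3, 4], S(x) = -5 + 4/3·(x - 3) - 2/3·(x - 3)² - 5/3·(x - 3)³.
With (x - 3) = 3/4: S(15/4) = -325/64.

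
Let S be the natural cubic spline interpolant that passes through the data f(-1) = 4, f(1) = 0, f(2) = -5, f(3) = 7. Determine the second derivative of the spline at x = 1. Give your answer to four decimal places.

Let σ_i = S''(x_i). Step sizes h_i = 2, 1, 1; slopes of the chords Δ_i = (y_(i+1) - y_i)/h_i = -2, -5, 12.
  2·σ_0 + 6·σ_1 + 1·σ_2 = 6(Δ_1 - Δ_0) = -18
  1·σ_1 + 4·σ_2 + 1·σ_3 = 6(Δ_2 - Δ_1) = 102
Natural end conditions: σ_0 = σ_3 = 0.
Solving: σ_0 = 0, σ_1 = -174/23, σ_2 = 630/23, σ_3 = 0.

-7.5652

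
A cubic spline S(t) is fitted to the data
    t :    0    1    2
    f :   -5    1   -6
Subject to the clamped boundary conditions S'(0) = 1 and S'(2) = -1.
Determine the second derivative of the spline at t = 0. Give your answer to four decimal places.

With M_i denoting the second derivative at x_i, h_i = 1, 1, and Δ_i = (y_(i+1) − y_i)/h_i = 6, -7:
  1·M_0 + 4·M_1 + 1·M_2 = 6(Δ_1 - Δ_0) = -78
Clamped end conditions give two more equations: 2h_0·M_0 + h_0·M_1 = 6(Δ_0 - S'(0)) = 30 and h_1·M_1 + 2h_1·M_2 = 6(S'(2) - Δ_1) = 36.
Forward elimination and back-substitution give M_0 = 67/2, M_1 = -37, M_2 = 73/2.

33.5000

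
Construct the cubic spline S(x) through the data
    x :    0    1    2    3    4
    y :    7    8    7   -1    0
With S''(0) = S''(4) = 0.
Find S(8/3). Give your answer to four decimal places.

1.3426

Write M_i for S''(x_i). With h_i = 1, 1, 1, 1 and divided differences Δ_i = 1, -1, -8, 1, the continuity of S' gives the tridiagonal system
  1·M_0 + 4·M_1 + 1·M_2 = 6(Δ_1 - Δ_0) = -12
  1·M_1 + 4·M_2 + 1·M_3 = 6(Δ_2 - Δ_1) = -42
  1·M_2 + 4·M_3 + 1·M_4 = 6(Δ_3 - Δ_2) = 54
Natural end conditions: M_0 = M_4 = 0.
Solving the tridiagonal system: M_0 = 0, M_1 = 3/4, M_2 = -15, M_3 = 69/4, M_4 = 0.
On [2, 3], S(x) = 7 - 47/8·(x - 2) - 15/2·(x - 2)² + 43/8·(x - 2)³.
With (x - 2) = 2/3: S(8/3) = 145/108.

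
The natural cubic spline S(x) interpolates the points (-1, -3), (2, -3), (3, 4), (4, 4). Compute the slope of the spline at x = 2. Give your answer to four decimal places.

Let m_i = S''(x_i). Step sizes h_i = 3, 1, 1; slopes of the chords Δ_i = (y_(i+1) - y_i)/h_i = 0, 7, 0.
  3·m_0 + 8·m_1 + 1·m_2 = 6(Δ_1 - Δ_0) = 42
  1·m_1 + 4·m_2 + 1·m_3 = 6(Δ_2 - Δ_1) = -42
Natural end conditions: m_0 = m_3 = 0.
Forward elimination and back-substitution give m_0 = 0, m_1 = 210/31, m_2 = -378/31, m_3 = 0.
On [2, 3], S'(x) = b_1 + 2c_1·(x - 2) + 3d_1·(x - 2)² with b_1 = Δ_1 - h_1(2m_1 + m_2)/6 = 210/31, c_1 = m_1/2 = 105/31, d_1 = (m_2 - m_1)/(6h_1) = -98/31. So S'(2) = 210/31.

6.7742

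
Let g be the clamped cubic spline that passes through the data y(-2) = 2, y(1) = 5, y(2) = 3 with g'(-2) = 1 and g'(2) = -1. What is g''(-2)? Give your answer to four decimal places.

1.7500

Let σ_i = g''(x_i). Step sizes h_i = 3, 1; slopes of the chords Δ_i = (y_(i+1) - y_i)/h_i = 1, -2.
  3·σ_0 + 8·σ_1 + 1·σ_2 = 6(Δ_1 - Δ_0) = -18
Clamped end conditions give two more equations: 2h_0·σ_0 + h_0·σ_1 = 6(Δ_0 - g'(-2)) = 0 and h_1·σ_1 + 2h_1·σ_2 = 6(g'(2) - Δ_1) = 6.
Solving the tridiagonal system: σ_0 = 7/4, σ_1 = -7/2, σ_2 = 19/4.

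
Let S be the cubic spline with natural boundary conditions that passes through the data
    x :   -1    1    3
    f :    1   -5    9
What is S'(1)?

Write M_i for S''(x_i). With h_i = 2, 2 and divided differences Δ_i = -3, 7, the continuity of S' gives the tridiagonal system
  2·M_0 + 8·M_1 + 2·M_2 = 6(Δ_1 - Δ_0) = 60
Natural end conditions: M_0 = M_2 = 0.
Forward elimination and back-substitution give M_0 = 0, M_1 = 15/2, M_2 = 0.
On [1, 3], S'(x) = b_1 + 2c_1·(x - 1) + 3d_1·(x - 1)² with b_1 = Δ_1 - h_1(2M_1 + M_2)/6 = 2, c_1 = M_1/2 = 15/4, d_1 = (M_2 - M_1)/(6h_1) = -5/8. So S'(1) = 2.

2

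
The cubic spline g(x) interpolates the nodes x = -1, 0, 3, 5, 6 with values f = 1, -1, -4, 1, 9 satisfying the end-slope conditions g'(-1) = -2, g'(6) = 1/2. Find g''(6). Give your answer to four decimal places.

Write M_i for g''(x_i). With h_i = 1, 3, 2, 1 and divided differences Δ_i = -2, -1, 5/2, 8, the continuity of g' gives the tridiagonal system
  1·M_0 + 8·M_1 + 3·M_2 = 6(Δ_1 - Δ_0) = 6
  3·M_1 + 10·M_2 + 2·M_3 = 6(Δ_2 - Δ_1) = 21
  2·M_2 + 6·M_3 + 1·M_4 = 6(Δ_3 - Δ_2) = 33
Clamped end conditions give two more equations: 2h_0·M_0 + h_0·M_1 = 6(Δ_0 - g'(-1)) = 0 and h_3·M_3 + 2h_3·M_4 = 6(g'(6) - Δ_3) = -45.
Solving the tridiagonal system: M_0 = -65/148, M_1 = 65/74, M_2 = -29/148, M_3 = 376/37, M_4 = -2041/74.

-27.5811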